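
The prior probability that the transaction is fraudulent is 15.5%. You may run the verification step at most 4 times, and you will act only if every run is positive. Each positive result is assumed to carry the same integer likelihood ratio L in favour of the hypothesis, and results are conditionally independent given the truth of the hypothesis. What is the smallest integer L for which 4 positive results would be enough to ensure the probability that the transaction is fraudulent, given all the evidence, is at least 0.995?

6

Prior odds = 0.155/0.845 = 31/169.
Target odds = 0.995/0.005 = 199.
Need L⁴ ≥ 199 ÷ (31/169) = 33631/31.
5⁴ = 625 < 33631/31 ≤ 1296 = 6⁴, so L = 6.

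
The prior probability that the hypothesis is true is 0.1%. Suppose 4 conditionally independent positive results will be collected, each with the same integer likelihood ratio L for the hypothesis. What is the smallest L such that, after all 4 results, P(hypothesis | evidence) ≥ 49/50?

Prior odds = 0.001/0.999 = 1/999.
Target odds = 0.98/0.02 = 49.
Need L⁴ ≥ 49 ÷ (1/999) = 48951.
14⁴ = 38416 < 48951 ≤ 50625 = 15⁴, so L = 15.

15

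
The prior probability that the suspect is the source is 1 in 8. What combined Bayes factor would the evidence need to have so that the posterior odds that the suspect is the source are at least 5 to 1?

Prior odds = 0.125/0.875 = 1/7.
Target odds = 5.
Required Bayes factor = 5 ÷ (1/7) = 35.

35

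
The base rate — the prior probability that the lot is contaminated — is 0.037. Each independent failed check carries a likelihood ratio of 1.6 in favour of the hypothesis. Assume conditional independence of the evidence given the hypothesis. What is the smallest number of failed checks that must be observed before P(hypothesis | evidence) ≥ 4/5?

Prior odds: 0.037 ÷ 0.963 = 37/963.
Likelihood ratio per failed check = 1.6.
Target odds: 0.8 ÷ 0.2 = 4.
Require 1.6ⁿ ≥ 4 ÷ (37/963) = 3852/37.
1.6⁹ = 134217728/1953125 falls short of 3852/37 but 1.6¹⁰ ≈109.951 reaches it, so n = 10.

10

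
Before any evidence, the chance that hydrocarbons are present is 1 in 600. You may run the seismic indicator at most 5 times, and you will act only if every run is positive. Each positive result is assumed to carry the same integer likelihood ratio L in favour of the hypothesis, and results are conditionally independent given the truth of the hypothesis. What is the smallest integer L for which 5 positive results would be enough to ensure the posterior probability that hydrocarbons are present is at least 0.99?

Prior odds = (1/600)/(599/600) = 1/599.
Target odds = 0.99/0.01 = 99.
Need L⁵ ≥ 99 ÷ (1/599) = 59301.
9⁵ = 59049 < 59301 ≤ 100000 = 10⁵, so L = 10.

10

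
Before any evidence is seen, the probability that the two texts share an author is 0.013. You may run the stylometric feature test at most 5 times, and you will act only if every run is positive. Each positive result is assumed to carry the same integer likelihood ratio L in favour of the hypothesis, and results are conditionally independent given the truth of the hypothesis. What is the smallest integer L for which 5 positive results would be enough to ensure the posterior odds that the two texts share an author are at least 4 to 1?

Prior odds = 0.013/0.987 = 13/987.
Target odds = 4.
Need L⁵ ≥ 4 ÷ (13/987) = 3948/13.
3⁵ = 243 < 3948/13 ≤ 1024 = 4⁵, so L = 4.

4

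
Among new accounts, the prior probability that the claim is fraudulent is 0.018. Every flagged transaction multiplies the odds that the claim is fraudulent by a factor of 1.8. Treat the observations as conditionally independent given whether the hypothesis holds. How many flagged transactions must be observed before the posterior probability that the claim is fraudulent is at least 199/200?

16

Prior odds = 0.018/0.982 = 9/491.
Likelihood ratio per flagged transaction = 1.8.
Target odds: 0.995 ÷ 0.005 = 199.
Require 1.8ⁿ ≥ 199 ÷ (9/491) = 97709/9.
1.8¹⁵ ≈6746.64 falls short of 97709/9 but 1.8¹⁶ ≈12144 reaches it, so n = 16.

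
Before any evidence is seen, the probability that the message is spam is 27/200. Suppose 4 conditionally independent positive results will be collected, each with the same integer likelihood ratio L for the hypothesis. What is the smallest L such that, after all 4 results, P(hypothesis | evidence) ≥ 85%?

3

Prior odds = 0.135/0.865 = 27/173.
Target odds = 0.85/0.15 = 17/3.
Need L⁴ ≥ 17/3 ÷ (27/173) = 2941/81.
2⁴ = 16 < 2941/81 ≤ 81 = 3⁴, so L = 3.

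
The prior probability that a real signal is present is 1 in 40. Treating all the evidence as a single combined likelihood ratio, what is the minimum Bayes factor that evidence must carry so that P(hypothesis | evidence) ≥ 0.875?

Prior odds = 0.025/0.975 = 1/39.
Target odds = 0.875/0.125 = 7.
Required Bayes factor = 7 ÷ (1/39) = 273.

273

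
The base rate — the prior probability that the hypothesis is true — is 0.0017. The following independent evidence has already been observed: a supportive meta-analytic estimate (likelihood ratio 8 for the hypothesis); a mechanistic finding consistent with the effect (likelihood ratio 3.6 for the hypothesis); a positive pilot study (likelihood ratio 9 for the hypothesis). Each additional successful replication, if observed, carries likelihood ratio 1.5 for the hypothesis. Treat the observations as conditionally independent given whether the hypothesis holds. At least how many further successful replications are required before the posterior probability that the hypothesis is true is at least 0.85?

Prior odds = 0.0017/0.9983 = 17/9983.
Combined Bayes factor of the evidence already in hand = 8 × 3.6 × 9 = 259.2.
Odds after that evidence = (17/9983) × 259.2 = 22032/49915.
Target odds = 0.85/0.15 = 17/3.
Need 1.5ⁿ ≥ 17/3 ÷ (22032/49915) = 49915/3888.
1.5⁶ = 11.390625 falls short of 49915/3888 but 1.5⁷ = 17.0859375 reaches it, so n = 7.

7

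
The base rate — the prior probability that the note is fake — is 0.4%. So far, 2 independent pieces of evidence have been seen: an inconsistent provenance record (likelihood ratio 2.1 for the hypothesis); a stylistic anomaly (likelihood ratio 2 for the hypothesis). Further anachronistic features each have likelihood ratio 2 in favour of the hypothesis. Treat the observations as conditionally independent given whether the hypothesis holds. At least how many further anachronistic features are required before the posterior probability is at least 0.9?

Prior odds = 0.004/0.996 = 1/249.
Combined Bayes factor of the evidence already in hand = 2.1 × 2 = 4.2.
Odds after that evidence = (1/249) × 4.2 = 7/415.
Target odds = 0.9/0.1 = 9.
Need 2ⁿ ≥ 9 ÷ (7/415) = 3735/7.
2⁹ = 512 falls short of 3735/7 but 2¹⁰ = 1024 reaches it, so n = 10.

10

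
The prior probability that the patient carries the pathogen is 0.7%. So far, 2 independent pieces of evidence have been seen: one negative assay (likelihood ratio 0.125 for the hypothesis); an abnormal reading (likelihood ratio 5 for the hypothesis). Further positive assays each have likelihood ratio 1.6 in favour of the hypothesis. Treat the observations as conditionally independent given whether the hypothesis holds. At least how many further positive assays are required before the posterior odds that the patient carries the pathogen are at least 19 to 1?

Prior odds = 0.007/0.993 = 7/993.
Combined Bayes factor of the evidence already in hand = 0.125 × 5 = 0.625.
Odds after that evidence = (7/993) × 0.625 = 35/7944.
Target odds = 19.
Need 1.6ⁿ ≥ 19 ÷ (35/7944) = 150936/35.
1.6¹⁷ ≈2951.48 falls short of 150936/35 but 1.6¹⁸ ≈4722.37 reaches it, so n = 18.

18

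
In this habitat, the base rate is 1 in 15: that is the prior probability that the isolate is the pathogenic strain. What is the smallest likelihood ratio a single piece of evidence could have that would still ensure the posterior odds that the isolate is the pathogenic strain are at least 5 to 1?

70

Prior odds = (1/15)/(14/15) = 1/14.
Target odds = 5.
Required Bayes factor = 5 ÷ (1/14) = 70.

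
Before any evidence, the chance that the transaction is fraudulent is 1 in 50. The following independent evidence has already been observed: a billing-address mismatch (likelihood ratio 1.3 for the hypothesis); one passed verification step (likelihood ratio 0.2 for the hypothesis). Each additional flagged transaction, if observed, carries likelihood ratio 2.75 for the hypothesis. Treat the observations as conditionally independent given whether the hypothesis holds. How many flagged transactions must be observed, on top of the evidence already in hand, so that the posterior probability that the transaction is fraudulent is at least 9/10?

8

Prior odds = 0.02/0.98 = 1/49.
Combined Bayes factor of the evidence already in hand = 1.3 × 0.2 = 0.26.
Odds after that evidence = (1/49) × 0.26 = 13/2450.
Target odds = 0.9/0.1 = 9.
Need 2.75ⁿ ≥ 9 ÷ (13/2450) = 22050/13.
2.75⁷ = 19487171/16384 falls short of 22050/13 but 2.75⁸ = 214358881/65536 reaches it, so n = 8.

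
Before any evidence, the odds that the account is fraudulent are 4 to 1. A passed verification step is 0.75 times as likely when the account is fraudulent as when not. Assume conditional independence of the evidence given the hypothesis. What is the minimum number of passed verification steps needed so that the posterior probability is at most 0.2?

10

Prior odds = 4.
Likelihood ratio per passed verification step = 0.75.
Target posterior odds = 0.2/0.8 = 0.25.
Need 4 × 0.75ⁿ ≤ 0.25, i.e. 0.75ⁿ ≤ 0.0625.
0.75⁹ = 19683/262144 is still above 0.0625 but 0.75¹⁰ = 59049/1048576 is at or below it, so n = 10.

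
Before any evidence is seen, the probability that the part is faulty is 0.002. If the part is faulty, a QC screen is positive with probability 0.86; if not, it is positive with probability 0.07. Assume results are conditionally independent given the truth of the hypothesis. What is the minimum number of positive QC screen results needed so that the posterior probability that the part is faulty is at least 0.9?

4

Prior odds: 0.002 ÷ 0.998 = 1/499.
Likelihood ratio of a positive = 0.86/0.07 = 86/7.
Target posterior odds = 0.9/0.1 = 9.
Need (1/499) × (86/7)ⁿ ≥ 9, i.e. (86/7)ⁿ ≥ 4491.
(86/7)³ = 636056/343 falls short of 4491 but (86/7)⁴ = 54700816/2401 reaches it, so n = 4.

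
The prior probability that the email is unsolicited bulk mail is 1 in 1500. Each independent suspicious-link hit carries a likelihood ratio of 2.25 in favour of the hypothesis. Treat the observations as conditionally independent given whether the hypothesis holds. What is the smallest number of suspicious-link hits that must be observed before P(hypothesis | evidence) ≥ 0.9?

12

Prior odds: (1/1500) ÷ (1499/1500) = 1/1499.
Likelihood ratio per suspicious-link hit = 2.25.
Target posterior odds = 0.9/0.1 = 9.
Require 2.25ⁿ ≥ 9 ÷ (1/1499) = 13491.
2.25¹¹ ≈7481.83 falls short of 13491 but 2.25¹² ≈16834.1 reaches it, so n = 12.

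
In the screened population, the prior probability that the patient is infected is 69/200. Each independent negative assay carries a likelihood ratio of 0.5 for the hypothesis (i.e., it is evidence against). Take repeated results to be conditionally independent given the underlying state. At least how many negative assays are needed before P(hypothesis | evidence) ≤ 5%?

4

Prior odds = 0.345/0.655 = 69/131.
Likelihood ratio per negative assay = 0.5.
Target posterior odds = 0.05/0.95 = 1/19.
Require 0.5ⁿ ≤ 1/19 ÷ (69/131) = 131/1311.
0.5³ = 0.125 is still above 131/1311 but 0.5⁴ = 0.0625 is at or below it, so n = 4.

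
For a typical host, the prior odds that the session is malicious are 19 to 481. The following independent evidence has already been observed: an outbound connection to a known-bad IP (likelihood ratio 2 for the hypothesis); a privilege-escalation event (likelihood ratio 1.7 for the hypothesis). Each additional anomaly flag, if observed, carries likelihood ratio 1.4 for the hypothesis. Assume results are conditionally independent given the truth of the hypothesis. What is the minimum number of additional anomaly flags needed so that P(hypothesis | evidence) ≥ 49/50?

18

Prior odds = 19/481.
Combined Bayes factor of the evidence already in hand = 2 × 1.7 = 3.4.
Odds after that evidence = (19/481) × 3.4 = 323/2405.
Target odds = 0.98/0.02 = 49.
Need 1.4ⁿ ≥ 49 ÷ (323/2405) = 117845/323.
1.4¹⁷ ≈304.913 falls short of 117845/323 but 1.4¹⁸ ≈426.879 reaches it, so n = 18.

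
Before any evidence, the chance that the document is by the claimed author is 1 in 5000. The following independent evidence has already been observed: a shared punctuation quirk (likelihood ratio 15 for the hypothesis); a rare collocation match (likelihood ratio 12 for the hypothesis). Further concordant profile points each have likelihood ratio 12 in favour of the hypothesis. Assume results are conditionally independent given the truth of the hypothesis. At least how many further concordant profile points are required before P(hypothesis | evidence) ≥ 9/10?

Prior odds = 0.0002/0.9998 = 1/4999.
Combined Bayes factor of the evidence already in hand = 15 × 12 = 180.
Odds after that evidence = (1/4999) × 180 = 180/4999.
Target odds = 0.9/0.1 = 9.
Need 12ⁿ ≥ 9 ÷ (180/4999) = 249.95.
12² = 144 falls short of 249.95 but 12³ = 1728 reaches it, so n = 3.

3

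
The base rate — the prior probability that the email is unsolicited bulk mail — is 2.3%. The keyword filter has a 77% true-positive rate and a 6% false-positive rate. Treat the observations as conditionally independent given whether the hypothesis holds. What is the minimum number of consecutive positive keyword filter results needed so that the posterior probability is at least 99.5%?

Prior odds = 0.023/0.977 = 23/977.
Likelihood ratio of a positive result = 0.77/0.06 = 77/6.
Target odds: 0.995 ÷ 0.005 = 199.
Need (23/977) × (77/6)ⁿ ≥ 199, i.e. (77/6)ⁿ ≥ 194423/23.
(77/6)³ = 456533/216 falls short of 194423/23 but (77/6)⁴ = 35153041/1296 reaches it, so n = 4.

4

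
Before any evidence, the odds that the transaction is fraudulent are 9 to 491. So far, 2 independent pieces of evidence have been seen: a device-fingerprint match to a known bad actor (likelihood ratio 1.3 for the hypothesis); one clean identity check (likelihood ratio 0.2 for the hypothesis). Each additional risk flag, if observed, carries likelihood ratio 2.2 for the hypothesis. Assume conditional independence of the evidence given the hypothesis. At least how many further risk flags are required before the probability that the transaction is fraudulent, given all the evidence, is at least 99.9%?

Prior odds = 9/491.
Combined Bayes factor of the evidence already in hand = 1.3 × 0.2 = 0.26.
Odds after that evidence = (9/491) × 0.26 = 117/24550.
Target odds = 0.999/0.001 = 999.
Need 2.2ⁿ ≥ 999 ÷ (117/24550) = 2725050/13.
2.2¹⁵ ≈136880 falls short of 2725050/13 but 2.2¹⁶ ≈301136 reaches it, so n = 16.

16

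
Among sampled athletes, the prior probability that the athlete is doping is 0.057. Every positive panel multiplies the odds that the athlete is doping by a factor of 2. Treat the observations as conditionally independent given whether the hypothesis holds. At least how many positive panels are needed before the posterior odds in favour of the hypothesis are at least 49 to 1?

Prior odds: 0.057 ÷ 0.943 = 57/943.
Likelihood ratio per positive panel = 2.
Target odds = 49.
Require 2ⁿ ≥ 49 ÷ (57/943) = 46207/57.
2⁹ = 512 falls short of 46207/57 but 2¹⁰ = 1024 reaches it, so n = 10.

10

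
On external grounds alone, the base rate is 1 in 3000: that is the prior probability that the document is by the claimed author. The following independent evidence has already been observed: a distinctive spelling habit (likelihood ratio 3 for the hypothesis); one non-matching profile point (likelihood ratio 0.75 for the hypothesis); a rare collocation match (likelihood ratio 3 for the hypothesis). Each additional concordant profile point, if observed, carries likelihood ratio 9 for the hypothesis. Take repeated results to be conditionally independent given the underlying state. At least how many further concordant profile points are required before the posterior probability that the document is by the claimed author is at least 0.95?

5

Prior odds = (1/3000)/(2999/3000) = 1/2999.
Combined Bayes factor of the evidence already in hand = 3 × 0.75 × 3 = 6.75.
Odds after that evidence = (1/2999) × 6.75 = 27/11996.
Target odds = 0.95/0.05 = 19.
Need 9ⁿ ≥ 19 ÷ (27/11996) = 227924/27.
9⁴ = 6561 falls short of 227924/27 but 9⁵ = 59049 reaches it, so n = 5.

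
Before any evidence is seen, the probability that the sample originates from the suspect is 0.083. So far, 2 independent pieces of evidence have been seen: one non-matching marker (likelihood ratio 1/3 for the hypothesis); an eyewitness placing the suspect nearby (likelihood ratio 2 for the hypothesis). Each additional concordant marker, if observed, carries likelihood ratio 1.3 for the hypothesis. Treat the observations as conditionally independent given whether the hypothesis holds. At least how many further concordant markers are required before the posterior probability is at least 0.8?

16

Prior odds = 0.083/0.917 = 83/917.
Combined Bayes factor of the evidence already in hand = (1/3) × 2 = 2/3.
Odds after that evidence = (83/917) × 2/3 = 166/2751.
Target odds = 0.8/0.2 = 4.
Need 1.3ⁿ ≥ 4 ÷ (166/2751) = 5502/83.
1.3¹⁵ ≈51.1859 falls short of 5502/83 but 1.3¹⁶ ≈66.5417 reaches it, so n = 16.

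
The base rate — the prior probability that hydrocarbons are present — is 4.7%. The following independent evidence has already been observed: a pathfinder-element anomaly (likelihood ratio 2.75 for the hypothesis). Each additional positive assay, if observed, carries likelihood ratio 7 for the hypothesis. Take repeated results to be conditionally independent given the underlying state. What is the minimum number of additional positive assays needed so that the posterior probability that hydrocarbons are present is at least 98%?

Prior odds = 0.047/0.953 = 47/953.
Bayes factor of the evidence already in hand = 2.75.
Odds after that evidence = (47/953) × 2.75 = 517/3812.
Target odds = 0.98/0.02 = 49.
Need 7ⁿ ≥ 49 ÷ (517/3812) = 186788/517.
7³ = 343 falls short of 186788/517 but 7⁴ = 2401 reaches it, so n = 4.

4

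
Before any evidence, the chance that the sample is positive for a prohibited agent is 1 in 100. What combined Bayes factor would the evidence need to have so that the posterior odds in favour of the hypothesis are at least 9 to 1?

891

Prior odds = 0.01/0.99 = 1/99.
Target odds = 9.
Required Bayes factor = 9 ÷ (1/99) = 891.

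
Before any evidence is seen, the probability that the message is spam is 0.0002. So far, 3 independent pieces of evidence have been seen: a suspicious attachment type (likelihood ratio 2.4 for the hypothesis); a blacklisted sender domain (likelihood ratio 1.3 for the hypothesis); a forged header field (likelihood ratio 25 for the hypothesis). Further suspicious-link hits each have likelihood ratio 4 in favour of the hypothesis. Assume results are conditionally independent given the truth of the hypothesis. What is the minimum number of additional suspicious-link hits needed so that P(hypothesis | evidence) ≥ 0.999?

Prior odds = 0.0002/0.9998 = 1/4999.
Combined Bayes factor of the evidence already in hand = 2.4 × 1.3 × 25 = 78.
Odds after that evidence = (1/4999) × 78 = 78/4999.
Target odds = 0.999/0.001 = 999.
Need 4ⁿ ≥ 999 ÷ (78/4999) = 1664667/26.
4⁷ = 16384 falls short of 1664667/26 but 4⁸ = 65536 reaches it, so n = 8.

8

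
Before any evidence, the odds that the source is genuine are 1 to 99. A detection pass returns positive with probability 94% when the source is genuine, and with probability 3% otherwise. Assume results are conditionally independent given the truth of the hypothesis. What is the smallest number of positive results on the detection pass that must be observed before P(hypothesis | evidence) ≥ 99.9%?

Prior odds = 1/99.
Likelihood ratio of a positive result = 0.94/0.03 = 94/3.
Target posterior odds = 0.999/0.001 = 999.
Require (94/3)ⁿ ≥ 999 ÷ (1/99) = 98901.
(94/3)³ = 830584/27 falls short of 98901 but (94/3)⁴ = 78074896/81 reaches it, so n = 4.

4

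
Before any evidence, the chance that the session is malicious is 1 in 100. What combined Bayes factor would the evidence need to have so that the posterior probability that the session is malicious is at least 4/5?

396

Prior odds = 0.01/0.99 = 1/99.
Target odds = 0.8/0.2 = 4.
Required Bayes factor = 4 ÷ (1/99) = 396.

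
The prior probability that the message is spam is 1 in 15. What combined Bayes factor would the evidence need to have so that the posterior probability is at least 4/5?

56

Prior odds = (1/15)/(14/15) = 1/14.
Target odds = 0.8/0.2 = 4.
Required Bayes factor = 4 ÷ (1/14) = 56.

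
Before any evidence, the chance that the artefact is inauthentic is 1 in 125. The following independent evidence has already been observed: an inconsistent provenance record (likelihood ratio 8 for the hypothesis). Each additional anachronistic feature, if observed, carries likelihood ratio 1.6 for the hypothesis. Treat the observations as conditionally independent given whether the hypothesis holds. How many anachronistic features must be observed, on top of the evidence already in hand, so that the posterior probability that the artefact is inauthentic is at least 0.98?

Prior odds = 0.008/0.992 = 1/124.
Bayes factor of the evidence already in hand = 8.
Odds after that evidence = (1/124) × 8 = 2/31.
Target odds = 0.98/0.02 = 49.
Need 1.6ⁿ ≥ 49 ÷ (2/31) = 759.5.
1.6¹⁴ ≈720.576 falls short of 759.5 but 1.6¹⁵ ≈1152.92 reaches it, so n = 15.

15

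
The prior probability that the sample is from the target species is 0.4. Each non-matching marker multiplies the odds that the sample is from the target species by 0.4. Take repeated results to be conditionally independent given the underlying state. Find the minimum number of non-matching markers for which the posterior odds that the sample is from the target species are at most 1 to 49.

4

Prior odds = 0.4/0.6 = 2/3.
Likelihood ratio per non-matching marker = 0.4.
Target odds = 1/49.
Require 0.4ⁿ ≤ 1/49 ÷ (2/3) = 3/98.
0.4³ = 0.064 is still above 3/98 but 0.4⁴ = 0.0256 is at or below it, so n = 4.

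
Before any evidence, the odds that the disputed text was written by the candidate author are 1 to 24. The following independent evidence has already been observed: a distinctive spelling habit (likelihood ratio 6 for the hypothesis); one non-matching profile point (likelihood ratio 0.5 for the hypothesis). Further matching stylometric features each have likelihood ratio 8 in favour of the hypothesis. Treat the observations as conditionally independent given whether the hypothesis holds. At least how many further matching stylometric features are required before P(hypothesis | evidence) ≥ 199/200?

Prior odds = 1/24.
Combined Bayes factor of the evidence already in hand = 6 × 0.5 = 3.
Odds after that evidence = (1/24) × 3 = 0.125.
Target odds = 0.995/0.005 = 199.
Need 8ⁿ ≥ 199 ÷ 0.125 = 1592.
8³ = 512 falls short of 1592 but 8⁴ = 4096 reaches it, so n = 4.

4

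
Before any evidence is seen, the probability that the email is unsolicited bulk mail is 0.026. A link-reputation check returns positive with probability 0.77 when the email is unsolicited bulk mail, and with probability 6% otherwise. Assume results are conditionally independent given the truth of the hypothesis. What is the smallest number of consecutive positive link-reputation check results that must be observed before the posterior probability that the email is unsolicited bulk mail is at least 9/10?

Prior odds: 0.026 ÷ 0.974 = 13/487.
Likelihood ratio of a positive result = 0.77/0.06 = 77/6.
Target odds: 0.9 ÷ 0.1 = 9.
Need (13/487) × (77/6)ⁿ ≥ 9, i.e. (77/6)ⁿ ≥ 4383/13.
(77/6)² = 5929/36 falls short of 4383/13 but (77/6)³ = 456533/216 reaches it, so n = 3.

3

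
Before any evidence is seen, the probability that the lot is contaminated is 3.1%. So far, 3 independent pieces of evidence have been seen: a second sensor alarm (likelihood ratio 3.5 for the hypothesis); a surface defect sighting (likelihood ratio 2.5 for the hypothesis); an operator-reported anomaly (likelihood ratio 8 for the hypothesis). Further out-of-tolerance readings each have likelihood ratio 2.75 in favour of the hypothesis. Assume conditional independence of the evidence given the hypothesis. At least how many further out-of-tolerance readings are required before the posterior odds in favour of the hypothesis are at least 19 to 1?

Prior odds = 0.031/0.969 = 31/969.
Combined Bayes factor of the evidence already in hand = 3.5 × 2.5 × 8 = 70.
Odds after that evidence = (31/969) × 70 = 2170/969.
Target odds = 19.
Need 2.75ⁿ ≥ 19 ÷ (2170/969) = 18411/2170.
2.75² = 7.5625 falls short of 18411/2170 but 2.75³ = 20.796875 reaches it, so n = 3.

3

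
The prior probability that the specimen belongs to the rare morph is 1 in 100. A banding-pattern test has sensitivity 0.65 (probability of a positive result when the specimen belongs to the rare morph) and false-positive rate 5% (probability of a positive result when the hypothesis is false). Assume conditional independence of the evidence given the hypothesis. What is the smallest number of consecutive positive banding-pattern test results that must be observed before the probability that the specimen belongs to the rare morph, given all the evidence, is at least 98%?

Prior odds = 0.01/0.99 = 1/99.
Likelihood ratio of a positive result = 0.65/0.05 = 13.
Target odds: 0.98 ÷ 0.02 = 49.
Need (1/99) × 13ⁿ ≥ 49, i.e. 13ⁿ ≥ 4851.
13³ = 2197 falls short of 4851 but 13⁴ = 28561 reaches it, so n = 4.

4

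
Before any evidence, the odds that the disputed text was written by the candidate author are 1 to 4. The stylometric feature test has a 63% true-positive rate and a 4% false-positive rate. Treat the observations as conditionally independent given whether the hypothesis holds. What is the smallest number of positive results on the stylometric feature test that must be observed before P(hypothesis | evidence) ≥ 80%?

Prior odds = 0.25.
Likelihood ratio of a positive result = 0.63/0.04 = 15.75.
Target odds: 0.8 ÷ 0.2 = 4.
Require 15.75ⁿ ≥ 4 ÷ 0.25 = 16.
15.75¹ = 15.75 falls short of 16 but 15.75² = 248.0625 reaches it, so n = 2.

2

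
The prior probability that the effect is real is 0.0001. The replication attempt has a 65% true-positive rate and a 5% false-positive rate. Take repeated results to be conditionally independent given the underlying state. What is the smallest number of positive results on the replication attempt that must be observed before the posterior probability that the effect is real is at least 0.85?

5

Prior odds: 0.0001 ÷ 0.9999 = 1/9999.
Likelihood ratio of a positive result = 0.65/0.05 = 13.
Target posterior odds = 0.85/0.15 = 17/3.
Need (1/9999) × 13ⁿ ≥ 17/3, i.e. 13ⁿ ≥ 56661.
13⁴ = 28561 falls short of 56661 but 13⁵ = 371293 reaches it, so n = 5.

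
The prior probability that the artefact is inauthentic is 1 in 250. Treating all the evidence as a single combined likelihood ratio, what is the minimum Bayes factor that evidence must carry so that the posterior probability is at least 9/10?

Prior odds = 0.004/0.996 = 1/249.
Target odds = 0.9/0.1 = 9.
Required Bayes factor = 9 ÷ (1/249) = 2241.

2241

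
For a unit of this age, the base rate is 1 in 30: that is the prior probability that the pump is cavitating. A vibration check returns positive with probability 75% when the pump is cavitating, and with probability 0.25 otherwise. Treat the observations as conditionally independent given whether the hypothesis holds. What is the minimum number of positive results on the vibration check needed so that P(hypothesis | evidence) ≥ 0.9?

6

Prior odds: (1/30) ÷ (29/30) = 1/29.
Likelihood ratio of a positive result = 0.75/0.25 = 3.
Target posterior odds = 0.9/0.1 = 9.
Require 3ⁿ ≥ 9 ÷ (1/29) = 261.
3⁵ = 243 falls short of 261 but 3⁶ = 729 reaches it, so n = 6.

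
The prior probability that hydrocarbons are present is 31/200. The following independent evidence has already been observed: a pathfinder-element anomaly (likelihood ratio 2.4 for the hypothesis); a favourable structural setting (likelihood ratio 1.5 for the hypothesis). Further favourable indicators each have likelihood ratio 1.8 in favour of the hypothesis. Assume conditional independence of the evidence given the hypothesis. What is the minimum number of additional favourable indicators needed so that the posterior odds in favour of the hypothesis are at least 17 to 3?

Prior odds = 0.155/0.845 = 31/169.
Combined Bayes factor of the evidence already in hand = 2.4 × 1.5 = 3.6.
Odds after that evidence = (31/169) × 3.6 = 558/845.
Target odds = 17/3.
Need 1.8ⁿ ≥ 17/3 ÷ (558/845) = 14365/1674.
1.8³ = 5.832 falls short of 14365/1674 but 1.8⁴ = 10.4976 reaches it, so n = 4.

4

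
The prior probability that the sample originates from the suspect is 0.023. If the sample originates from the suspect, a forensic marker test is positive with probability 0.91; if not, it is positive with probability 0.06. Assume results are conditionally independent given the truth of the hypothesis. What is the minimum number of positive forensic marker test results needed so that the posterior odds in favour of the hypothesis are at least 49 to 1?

3

Prior odds: 0.023 ÷ 0.977 = 23/977.
Likelihood ratio of a positive = 0.91/0.06 = 91/6.
Target odds = 49.
Require (91/6)ⁿ ≥ 49 ÷ (23/977) = 47873/23.
(91/6)² = 8281/36 falls short of 47873/23 but (91/6)³ = 753571/216 reaches it, so n = 3.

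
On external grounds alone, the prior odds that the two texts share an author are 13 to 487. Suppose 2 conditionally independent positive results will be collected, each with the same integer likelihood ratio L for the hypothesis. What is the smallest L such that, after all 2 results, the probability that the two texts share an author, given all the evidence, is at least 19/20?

Prior odds = 13/487.
Target odds = 0.95/0.05 = 19.
Need L² ≥ 19 ÷ (13/487) = 9253/13.
26² = 676 < 9253/13 ≤ 729 = 27², so L = 27.

27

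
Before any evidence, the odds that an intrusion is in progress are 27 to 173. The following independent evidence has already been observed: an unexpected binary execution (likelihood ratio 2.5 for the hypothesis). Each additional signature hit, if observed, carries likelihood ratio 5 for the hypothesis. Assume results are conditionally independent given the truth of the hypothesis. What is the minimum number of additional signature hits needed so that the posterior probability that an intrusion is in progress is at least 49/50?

Prior odds = 27/173.
Bayes factor of the evidence already in hand = 2.5.
Odds after that evidence = (27/173) × 2.5 = 135/346.
Target odds = 0.98/0.02 = 49.
Need 5ⁿ ≥ 49 ÷ (135/346) = 16954/135.
5³ = 125 falls short of 16954/135 but 5⁴ = 625 reaches it, so n = 4.

4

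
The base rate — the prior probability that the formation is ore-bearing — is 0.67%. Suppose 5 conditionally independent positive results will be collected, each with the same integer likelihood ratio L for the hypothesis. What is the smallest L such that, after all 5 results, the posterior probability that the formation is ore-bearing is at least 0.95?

5

Prior odds = 0.0067/0.9933 = 67/9933.
Target odds = 0.95/0.05 = 19.
Need L⁵ ≥ 19 ÷ (67/9933) = 188727/67.
4⁵ = 1024 < 188727/67 ≤ 3125 = 5⁵, so L = 5.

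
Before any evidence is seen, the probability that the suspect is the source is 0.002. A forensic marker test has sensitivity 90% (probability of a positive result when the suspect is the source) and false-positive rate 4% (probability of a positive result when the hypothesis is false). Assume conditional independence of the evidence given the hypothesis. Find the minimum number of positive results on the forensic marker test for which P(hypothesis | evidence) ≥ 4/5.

3

Prior odds: 0.002 ÷ 0.998 = 1/499.
Likelihood ratio of a positive result = 0.9/0.04 = 22.5.
Target odds: 0.8 ÷ 0.2 = 4.
Require 22.5ⁿ ≥ 4 ÷ (1/499) = 1996.
22.5² = 506.25 falls short of 1996 but 22.5³ = 11390.625 reaches it, so n = 3.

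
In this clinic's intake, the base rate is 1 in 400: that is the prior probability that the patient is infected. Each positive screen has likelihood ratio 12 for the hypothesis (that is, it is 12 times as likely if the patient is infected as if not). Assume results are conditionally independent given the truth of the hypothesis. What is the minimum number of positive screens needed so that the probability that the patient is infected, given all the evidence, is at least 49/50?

4

Prior odds = 0.0025/0.9975 = 1/399.
Likelihood ratio per positive screen = 12.
Target posterior odds = 0.98/0.02 = 49.
Need (1/399) × 12ⁿ ≥ 49, i.e. 12ⁿ ≥ 19551.
12³ = 1728 falls short of 19551 but 12⁴ = 20736 reaches it, so n = 4.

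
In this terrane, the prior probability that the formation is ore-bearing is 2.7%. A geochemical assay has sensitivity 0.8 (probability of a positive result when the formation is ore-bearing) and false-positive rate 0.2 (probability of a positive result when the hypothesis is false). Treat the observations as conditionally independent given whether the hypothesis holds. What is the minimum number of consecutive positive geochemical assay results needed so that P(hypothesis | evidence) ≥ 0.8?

4

Prior odds = 0.027/0.973 = 27/973.
Likelihood ratio of a positive result = 0.8/0.2 = 4.
Target posterior odds = 0.8/0.2 = 4.
Need (27/973) × 4ⁿ ≥ 4, i.e. 4ⁿ ≥ 3892/27.
4³ = 64 falls short of 3892/27 but 4⁴ = 256 reaches it, so n = 4.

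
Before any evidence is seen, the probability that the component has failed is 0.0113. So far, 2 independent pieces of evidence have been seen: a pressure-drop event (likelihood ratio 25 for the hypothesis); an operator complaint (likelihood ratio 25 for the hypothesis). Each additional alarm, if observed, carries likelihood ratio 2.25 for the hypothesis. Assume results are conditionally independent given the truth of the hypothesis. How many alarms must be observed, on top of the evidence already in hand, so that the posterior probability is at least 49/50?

3

Prior odds = 0.0113/0.9887 = 113/9887.
Combined Bayes factor of the evidence already in hand = 25 × 25 = 625.
Odds after that evidence = (113/9887) × 625 = 70625/9887.
Target odds = 0.98/0.02 = 49.
Need 2.25ⁿ ≥ 49 ÷ (70625/9887) = 484463/70625.
2.25² = 5.0625 falls short of 484463/70625 but 2.25³ = 11.390625 reaches it, so n = 3.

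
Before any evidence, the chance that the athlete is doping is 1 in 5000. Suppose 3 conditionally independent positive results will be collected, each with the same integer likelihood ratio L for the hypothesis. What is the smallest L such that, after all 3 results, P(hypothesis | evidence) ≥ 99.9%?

Prior odds = 0.0002/0.9998 = 1/4999.
Target odds = 0.999/0.001 = 999.
Need L³ ≥ 999 ÷ (1/4999) = 4994001.
170³ = 4913000 < 4994001 ≤ 5000211 = 171³, so L = 171.

171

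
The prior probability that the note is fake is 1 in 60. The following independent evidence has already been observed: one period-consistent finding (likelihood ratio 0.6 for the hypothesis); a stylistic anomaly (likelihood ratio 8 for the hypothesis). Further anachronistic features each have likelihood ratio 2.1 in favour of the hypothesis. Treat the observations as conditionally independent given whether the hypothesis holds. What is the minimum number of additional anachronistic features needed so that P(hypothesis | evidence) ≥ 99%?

10

Prior odds = (1/60)/(59/60) = 1/59.
Combined Bayes factor of the evidence already in hand = 0.6 × 8 = 4.8.
Odds after that evidence = (1/59) × 4.8 = 24/295.
Target odds = 0.99/0.01 = 99.
Need 2.1ⁿ ≥ 99 ÷ (24/295) = 1216.875.
2.1⁹ ≈794.28 falls short of 1216.875 but 2.1¹⁰ ≈1667.99 reaches it, so n = 10.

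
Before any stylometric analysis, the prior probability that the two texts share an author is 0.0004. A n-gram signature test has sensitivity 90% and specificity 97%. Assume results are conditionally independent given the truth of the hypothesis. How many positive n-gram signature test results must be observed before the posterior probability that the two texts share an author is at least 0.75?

3

Prior odds: 0.0004 ÷ 0.9996 = 1/2499.
False-positive rate = 1 − 0.97 = 0.03; likelihood ratio of a positive = 0.9/0.03 = 30.
Target posterior odds = 0.75/0.25 = 3.
Need (1/2499) × 30ⁿ ≥ 3, i.e. 30ⁿ ≥ 7497.
30² = 900 falls short of 7497 but 30³ = 27000 reaches it, so n = 3.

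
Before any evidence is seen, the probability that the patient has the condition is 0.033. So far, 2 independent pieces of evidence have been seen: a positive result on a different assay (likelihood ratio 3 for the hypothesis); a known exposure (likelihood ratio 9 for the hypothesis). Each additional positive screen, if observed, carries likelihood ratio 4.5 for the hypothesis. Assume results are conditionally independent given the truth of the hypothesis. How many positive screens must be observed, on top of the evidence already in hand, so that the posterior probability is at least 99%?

4

Prior odds = 0.033/0.967 = 33/967.
Combined Bayes factor of the evidence already in hand = 3 × 9 = 27.
Odds after that evidence = (33/967) × 27 = 891/967.
Target odds = 0.99/0.01 = 99.
Need 4.5ⁿ ≥ 99 ÷ (891/967) = 967/9.
4.5³ = 91.125 falls short of 967/9 but 4.5⁴ = 410.0625 reaches it, so n = 4.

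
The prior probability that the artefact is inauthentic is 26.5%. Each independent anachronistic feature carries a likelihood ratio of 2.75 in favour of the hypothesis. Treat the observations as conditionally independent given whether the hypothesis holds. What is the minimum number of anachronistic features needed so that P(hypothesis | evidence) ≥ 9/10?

4

Prior odds: 0.265 ÷ 0.735 = 53/147.
Likelihood ratio per anachronistic feature = 2.75.
Target posterior odds = 0.9/0.1 = 9.
Need (53/147) × 2.75ⁿ ≥ 9, i.e. 2.75ⁿ ≥ 1323/53.
2.75³ = 20.796875 falls short of 1323/53 but 2.75⁴ = 57.19140625 reaches it, so n = 4.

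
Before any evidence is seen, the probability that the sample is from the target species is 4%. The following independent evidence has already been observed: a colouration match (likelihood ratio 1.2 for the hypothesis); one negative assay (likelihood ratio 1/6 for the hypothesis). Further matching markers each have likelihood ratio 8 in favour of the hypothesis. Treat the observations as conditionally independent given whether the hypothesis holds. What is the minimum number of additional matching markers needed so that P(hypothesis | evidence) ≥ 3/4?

3

Prior odds = 0.04/0.96 = 1/24.
Combined Bayes factor of the evidence already in hand = 1.2 × (1/6) = 0.2.
Odds after that evidence = (1/24) × 0.2 = 1/120.
Target odds = 0.75/0.25 = 3.
Need 8ⁿ ≥ 3 ÷ (1/120) = 360.
8² = 64 falls short of 360 but 8³ = 512 reaches it, so n = 3.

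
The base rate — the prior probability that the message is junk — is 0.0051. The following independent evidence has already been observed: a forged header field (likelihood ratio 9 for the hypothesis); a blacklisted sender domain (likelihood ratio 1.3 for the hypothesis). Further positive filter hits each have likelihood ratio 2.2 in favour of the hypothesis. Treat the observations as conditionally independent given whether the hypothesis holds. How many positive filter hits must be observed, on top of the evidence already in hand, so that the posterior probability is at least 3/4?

5

Prior odds = 0.0051/0.9949 = 51/9949.
Combined Bayes factor of the evidence already in hand = 9 × 1.3 = 11.7.
Odds after that evidence = (51/9949) × 11.7 = 5967/99490.
Target odds = 0.75/0.25 = 3.
Need 2.2ⁿ ≥ 3 ÷ (5967/99490) = 99490/1989.
2.2⁴ = 23.4256 falls short of 99490/1989 but 2.2⁵ = 51.53632 reaches it, so n = 5.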